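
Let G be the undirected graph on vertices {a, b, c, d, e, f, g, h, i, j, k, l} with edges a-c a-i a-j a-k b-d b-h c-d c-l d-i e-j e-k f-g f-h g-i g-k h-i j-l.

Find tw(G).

3

A width-3 tree decomposition is:
Bags: B1 = {e, j, k, l}  B2 = {a, j, k, l}  B3 = {a, c, k, l}  B4 = {a, c, g, k}  B5 = {a, c, g, i}  B6 = {c, d, g, i}  B7 = {d, f, g, i}  B8 = {d, f, h, i}  B9 = {b, d, f, h}
Tree: B1–B2, B2–B3, B3–B4, B4–B5, B5–B6, B6–B7, B7–B8, B8–B9
Each bag holds 4 vertices, so the decomposition has width 3, which upper-bounds the treewidth. For the lower bound: the 4 vertex sets {e,j,l}, {k}, {a}, {c,d,g,i} are disjoint, each induces a connected subgraph, and every pair is joined by at least one edge of G. Contracting each set to a single vertex therefore yields K_{4} as a minor, and since treewidth is minor-monotone, tw(G) ≥ tw(K_{4}) = 3. Combining the bounds, tw(G) = 3.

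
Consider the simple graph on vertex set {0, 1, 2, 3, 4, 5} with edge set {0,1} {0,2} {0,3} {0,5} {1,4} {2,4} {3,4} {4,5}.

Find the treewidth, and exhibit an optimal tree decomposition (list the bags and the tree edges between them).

Treewidth 2.
Bags: B1 = {0, 3, 4}  B2 = {0, 4, 5}  B3 = {0, 1, 4}  B4 = {0, 2, 4}
Tree: B1–B2, B2–B3, B3–B4

Every bag has size at most 3, so the width is 3 − 1 = 2 and tw(G) ≤ 2. The edges 4–3–0–5–4 form a cycle, so G is not a tree and its treewidth is at least 2. Therefore the treewidth is 2.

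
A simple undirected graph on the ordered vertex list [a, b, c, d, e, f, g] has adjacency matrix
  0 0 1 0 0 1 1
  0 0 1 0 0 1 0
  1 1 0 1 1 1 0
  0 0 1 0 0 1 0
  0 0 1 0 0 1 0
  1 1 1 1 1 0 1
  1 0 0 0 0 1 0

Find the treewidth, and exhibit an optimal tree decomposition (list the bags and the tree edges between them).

Treewidth 2.
Bags: B1 = {c, d, f}  B2 = {b, c, f}  B3 = {a, c, f}  B4 = {c, e, f}  B5 = {a, f, g}
Tree: B1–B2, B1–B3, B2–B4, B3–B5

Every bag has size at most 3, so the width is 3 − 1 = 2 and tw(G) ≤ 2. On the other hand G contains the 3-clique {a, f, g}. A clique must lie in a single bag of any decomposition, so no decomposition can have width below 2. Therefore the treewidth is 2.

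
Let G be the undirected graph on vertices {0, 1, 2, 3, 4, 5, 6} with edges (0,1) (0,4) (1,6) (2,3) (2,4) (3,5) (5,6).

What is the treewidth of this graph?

A width-2 tree decomposition is:
Bags: B1 = {0, 1, 6}  B2 = {0, 4, 6}  B3 = {2, 4, 6}  B4 = {2, 3, 6}  B5 = {3, 5, 6}
Tree: B1–B2, B2–B3, B3–B4, B4–B5
Each bag holds 3 vertices, so the decomposition has width 2, which upper-bounds the treewidth. The edges 6–1–0–4–2–3–5–6 form a cycle, so G is not a tree and its treewidth is at least 2. Combining the bounds, tw(G) = 2.

2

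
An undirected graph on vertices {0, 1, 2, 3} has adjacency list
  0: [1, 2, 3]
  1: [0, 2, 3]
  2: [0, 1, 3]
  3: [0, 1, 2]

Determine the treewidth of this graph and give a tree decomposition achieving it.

Treewidth 3.
One such decomposition:
Bags: B1 = {0, 1, 2, 3}
Tree: (single bag)

A single bag containing all 4 vertices is trivially a valid decomposition of width 3. For the lower bound, the 4 vertices {0, 1, 2, 3} are pairwise adjacent, and any tree decomposition puts a clique entirely inside one bag — forcing width ≥ 3. Hence tw(G) = 3 exactly.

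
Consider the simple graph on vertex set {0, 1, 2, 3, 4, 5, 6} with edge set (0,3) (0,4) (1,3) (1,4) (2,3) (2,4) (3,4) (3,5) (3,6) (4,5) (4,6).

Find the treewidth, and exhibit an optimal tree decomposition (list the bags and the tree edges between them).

Treewidth 2.
Bags: B1 = {3, 4, 6}  B2 = {2, 3, 4}  B3 = {0, 3, 4}  B4 = {3, 4, 5}  B5 = {1, 3, 4}
Tree: B1–B2, B1–B3, B2–B4, B2–B5

Each bag holds 3 vertices, so the decomposition has width 2, which upper-bounds the treewidth. For the lower bound, the 3 vertices {0, 3, 4} are pairwise adjacent, and any tree decomposition puts a clique entirely inside one bag — forcing width ≥ 2. Combining the bounds, tw(G) = 2.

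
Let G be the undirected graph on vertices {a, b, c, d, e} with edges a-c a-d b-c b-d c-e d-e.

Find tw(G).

A width-2 tree decomposition is:
Bags: B1 = {a, c, d}  B2 = {c, d, e}  B3 = {b, c, d}
Tree: B1–B2, B2–B3
Each bag holds 3 vertices, so the decomposition has width 2, which upper-bounds the treewidth. The edges c–a–d–e–c form a cycle, so G is not a tree and its treewidth is at least 2. Therefore the treewidth is 2.

2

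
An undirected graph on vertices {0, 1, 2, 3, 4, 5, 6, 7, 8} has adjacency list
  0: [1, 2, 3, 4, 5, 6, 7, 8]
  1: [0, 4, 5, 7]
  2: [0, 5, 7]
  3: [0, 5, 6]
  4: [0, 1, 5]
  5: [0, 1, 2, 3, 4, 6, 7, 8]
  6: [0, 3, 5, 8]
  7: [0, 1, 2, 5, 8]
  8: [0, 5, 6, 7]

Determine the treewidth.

3

A width-3 tree decomposition is:
Bags: B1 = {0, 2, 5, 7}  B2 = {0, 1, 5, 7}  B3 = {0, 1, 4, 5}  B4 = {0, 5, 7, 8}  B5 = {0, 5, 6, 8}  B6 = {0, 3, 5, 6}
Tree: B1–B2, B2–B3, B2–B4, B4–B5, B5–B6
Each bag holds 4 vertices, so the decomposition has width 3, which upper-bounds the treewidth. On the other hand G contains the 4-clique {0, 3, 5, 6}. A clique must lie in a single bag of any decomposition, so no decomposition can have width below 3. Hence tw(G) = 3 exactly.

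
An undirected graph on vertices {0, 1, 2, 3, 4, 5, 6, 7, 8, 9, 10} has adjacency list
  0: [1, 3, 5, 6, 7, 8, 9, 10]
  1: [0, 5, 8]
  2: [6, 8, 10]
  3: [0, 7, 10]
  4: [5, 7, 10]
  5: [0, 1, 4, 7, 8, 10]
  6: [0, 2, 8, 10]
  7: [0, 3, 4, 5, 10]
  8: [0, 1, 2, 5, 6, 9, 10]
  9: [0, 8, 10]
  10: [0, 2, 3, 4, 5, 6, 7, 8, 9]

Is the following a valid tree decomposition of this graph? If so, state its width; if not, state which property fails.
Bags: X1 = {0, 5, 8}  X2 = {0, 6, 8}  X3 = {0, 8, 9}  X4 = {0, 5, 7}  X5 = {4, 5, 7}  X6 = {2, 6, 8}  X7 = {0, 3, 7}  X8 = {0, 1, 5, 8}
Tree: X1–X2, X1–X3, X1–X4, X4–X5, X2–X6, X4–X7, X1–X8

A tree decomposition must satisfy three properties: every vertex lies in some bag; for every edge, both endpoints lie together in some bag; and for every vertex, the bags containing it form a connected subtree. Here vertex 10 appears in no bag, so the decomposition is invalid.

No — vertex 10 appears in no bag.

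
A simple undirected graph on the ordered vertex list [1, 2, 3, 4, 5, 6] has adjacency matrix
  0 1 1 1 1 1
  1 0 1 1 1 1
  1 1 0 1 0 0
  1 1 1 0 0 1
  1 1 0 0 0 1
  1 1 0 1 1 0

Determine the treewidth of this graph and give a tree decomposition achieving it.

Every bag has size at most 4, so the width is 4 − 1 = 3 and tw(G) ≤ 3. For the lower bound, the 4 vertices {1, 2, 3, 4} are pairwise adjacent, and any tree decomposition puts a clique entirely inside one bag — forcing width ≥ 3. Therefore the treewidth is 3.

Treewidth 3.
One optimal decomposition is:
Bags: B1 = {1, 2, 5, 6}  B2 = {1, 2, 4, 6}  B3 = {1, 2, 3, 4}
Tree: B1–B2, B2–B3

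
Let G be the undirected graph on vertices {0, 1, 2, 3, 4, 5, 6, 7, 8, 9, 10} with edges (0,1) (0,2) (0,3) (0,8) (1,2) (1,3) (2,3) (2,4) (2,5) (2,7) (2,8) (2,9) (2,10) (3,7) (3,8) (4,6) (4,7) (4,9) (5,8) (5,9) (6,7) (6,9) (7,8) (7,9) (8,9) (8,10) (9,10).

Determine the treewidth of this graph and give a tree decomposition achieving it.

Each bag holds 4 vertices, so the decomposition has width 3, which upper-bounds the treewidth. On the other hand G contains the 4-clique {0, 2, 3, 8}. A clique must lie in a single bag of any decomposition, so no decomposition can have width below 3. The upper and lower bounds meet at 3, so that is the treewidth.

Treewidth 3.
One optimal decomposition is:
Bags: B1 = {2, 3, 7, 8}  B2 = {2, 7, 8, 9}  B3 = {0, 2, 3, 8}  B4 = {2, 5, 8, 9}  B5 = {0, 1, 2, 3}  B6 = {2, 8, 9, 10}  B7 = {2, 4, 7, 9}  B8 = {4, 6, 7, 9}
Tree: B1–B2, B1–B3, B2–B4, B3–B5, B2–B6, B2–B7, B7–B8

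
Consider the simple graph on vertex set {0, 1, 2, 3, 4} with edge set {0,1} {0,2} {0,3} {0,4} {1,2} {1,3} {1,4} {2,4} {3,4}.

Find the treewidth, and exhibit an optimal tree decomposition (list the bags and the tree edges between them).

Each bag holds 4 vertices, so the decomposition has width 3, which upper-bounds the treewidth. Conversely, {0, 1, 2, 4} is a clique of size 4, and the vertices of any clique must share a bag in every tree decomposition; so some bag has ≥ 4 vertices and tw(G) ≥ 3. Hence tw(G) = 3 exactly.

Treewidth 3.
Bags: B1 = {0, 1, 2, 4}  B2 = {0, 1, 3, 4}
Tree: B1–B2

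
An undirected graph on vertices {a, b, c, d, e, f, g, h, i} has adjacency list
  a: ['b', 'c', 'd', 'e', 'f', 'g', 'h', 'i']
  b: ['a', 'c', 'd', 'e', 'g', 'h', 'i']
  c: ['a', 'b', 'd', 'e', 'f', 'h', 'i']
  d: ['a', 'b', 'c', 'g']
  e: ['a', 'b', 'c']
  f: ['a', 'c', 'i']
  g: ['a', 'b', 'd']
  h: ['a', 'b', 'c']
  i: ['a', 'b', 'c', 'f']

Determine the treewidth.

3

A width-3 tree decomposition is:
Bags: B1 = {a, b, c, d}  B2 = {a, b, c, e}  B3 = {a, b, c, i}  B4 = {a, b, d, g}  B5 = {a, b, c, h}  B6 = {a, c, f, i}
Tree: B1–B2, B1–B3, B1–B4, B3–B5, B3–B6
Every bag has size at most 4, so the width is 4 − 1 = 3 and tw(G) ≤ 3. On the other hand G contains the 4-clique {a, c, f, i}. A clique must lie in a single bag of any decomposition, so no decomposition can have width below 3. Hence tw(G) = 3 exactly.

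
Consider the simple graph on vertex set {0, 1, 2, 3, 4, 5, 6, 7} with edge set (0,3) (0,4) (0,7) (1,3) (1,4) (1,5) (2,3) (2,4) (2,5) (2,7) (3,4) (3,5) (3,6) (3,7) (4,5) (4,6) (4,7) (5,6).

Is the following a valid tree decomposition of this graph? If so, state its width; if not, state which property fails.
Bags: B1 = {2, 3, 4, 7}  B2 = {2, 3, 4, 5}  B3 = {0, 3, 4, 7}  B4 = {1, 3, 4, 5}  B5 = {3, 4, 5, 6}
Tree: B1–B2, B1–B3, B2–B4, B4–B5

Yes; width 3.

Every vertex of G appears in some bag (union = {0, 1, 2, 3, 4, 5, 6, 7}); every edge is covered by a bag; and for each vertex v the set of bags containing v is connected in the bag tree. The decomposition is therefore valid. The largest bag has 4 vertices, so the width is 3.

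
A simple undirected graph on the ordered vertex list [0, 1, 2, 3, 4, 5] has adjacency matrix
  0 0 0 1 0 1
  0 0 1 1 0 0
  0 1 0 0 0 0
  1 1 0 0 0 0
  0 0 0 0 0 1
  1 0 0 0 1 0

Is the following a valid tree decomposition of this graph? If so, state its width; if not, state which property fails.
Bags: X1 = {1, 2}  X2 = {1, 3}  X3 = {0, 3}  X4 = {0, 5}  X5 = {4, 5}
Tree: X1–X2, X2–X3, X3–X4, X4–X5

Vertex coverage: the bags together contain {0, 1, 2, 3, 4, 5}, the full vertex set. Edge coverage: each edge of G has both endpoints in at least one bag. Running intersection: for every vertex, the bags containing it form a connected subtree. All three properties hold, so this is a valid tree decomposition of width max|bag| − 1 = 1, and hence tw(G) ≤ 1.

Yes; width 1.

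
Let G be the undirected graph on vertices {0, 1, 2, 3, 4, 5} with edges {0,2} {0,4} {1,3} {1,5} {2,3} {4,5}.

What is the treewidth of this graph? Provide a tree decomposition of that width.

Treewidth 2.
One optimal decomposition is:
Bags: B1 = {1, 2, 3}  B2 = {1, 2, 5}  B3 = {2, 4, 5}  B4 = {0, 2, 4}
Tree: B1–B2, B2–B3, B3–B4

Every bag has size at most 3, so the width is 3 − 1 = 2 and tw(G) ≤ 2. The edges 2–3–1–5–4–0–2 form a cycle, so G is not a tree and its treewidth is at least 2. Combining the bounds, tw(G) = 2.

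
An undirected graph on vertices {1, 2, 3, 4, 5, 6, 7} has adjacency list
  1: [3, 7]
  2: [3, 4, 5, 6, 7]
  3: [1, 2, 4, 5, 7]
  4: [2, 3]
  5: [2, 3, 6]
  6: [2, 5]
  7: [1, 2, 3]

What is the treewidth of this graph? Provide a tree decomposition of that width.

Treewidth 2.
One such decomposition:
Bags: B1 = {2, 3, 7}  B2 = {1, 3, 7}  B3 = {2, 3, 5}  B4 = {2, 5, 6}  B5 = {2, 3, 4}
Tree: B1–B2, B1–B3, B3–B4, B1–B5

Each bag holds 3 vertices, so the decomposition has width 2, which upper-bounds the treewidth. Conversely, {1, 3, 7} is a clique of size 3, and the vertices of any clique must share a bag in every tree decomposition; so some bag has ≥ 3 vertices and tw(G) ≥ 2. Combining the bounds, tw(G) = 2.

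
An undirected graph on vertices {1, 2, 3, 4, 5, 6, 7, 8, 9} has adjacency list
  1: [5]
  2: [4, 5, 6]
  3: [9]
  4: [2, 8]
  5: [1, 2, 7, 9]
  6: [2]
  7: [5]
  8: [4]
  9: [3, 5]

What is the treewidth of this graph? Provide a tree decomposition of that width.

The largest bag has 2 vertices, giving width 1; this decomposition certifies tw(G) ≤ 1. G has an edge, so its treewidth is at least 1. The upper and lower bounds meet at 1, so that is the treewidth.

Treewidth 1.
One optimal decomposition is:
Bags: B1 = {2, 4}  B2 = {2, 5}  B3 = {2, 6}  B4 = {5, 9}  B5 = {5, 7}  B6 = {4, 8}  B7 = {3, 9}  B8 = {1, 5}
Tree: B1–B2, B2–B3, B2–B4, B4–B5, B1–B6, B4–B7, B2–B8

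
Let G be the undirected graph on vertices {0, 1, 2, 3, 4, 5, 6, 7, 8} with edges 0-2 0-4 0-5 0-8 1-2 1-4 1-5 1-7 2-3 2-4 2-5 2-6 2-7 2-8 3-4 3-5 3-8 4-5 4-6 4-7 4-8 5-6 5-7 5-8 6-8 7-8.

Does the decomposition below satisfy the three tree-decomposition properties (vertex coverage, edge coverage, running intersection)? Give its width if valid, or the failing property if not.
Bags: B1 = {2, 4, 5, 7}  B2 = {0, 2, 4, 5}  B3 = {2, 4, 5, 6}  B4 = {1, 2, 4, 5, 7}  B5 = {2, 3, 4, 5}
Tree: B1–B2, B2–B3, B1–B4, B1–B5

A tree decomposition must satisfy three properties: every vertex lies in some bag; for every edge, both endpoints lie together in some bag; and for every vertex, the bags containing it form a connected subtree. Here vertex 8 appears in no bag, so the decomposition is invalid.

No — vertex 8 appears in no bag.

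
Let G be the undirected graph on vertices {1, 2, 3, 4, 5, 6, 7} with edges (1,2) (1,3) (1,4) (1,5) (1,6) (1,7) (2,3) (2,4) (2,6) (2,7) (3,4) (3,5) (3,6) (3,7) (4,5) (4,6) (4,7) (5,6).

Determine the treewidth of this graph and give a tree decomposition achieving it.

Each bag holds 5 vertices, so the decomposition has width 4, which upper-bounds the treewidth. For the lower bound, the 5 vertices {1, 2, 3, 4, 6} are pairwise adjacent, and any tree decomposition puts a clique entirely inside one bag — forcing width ≥ 4. Hence tw(G) = 4 exactly.

Treewidth 4.
One optimal decomposition is:
Bags: B1 = {1, 2, 3, 4, 6}  B2 = {1, 3, 4, 5, 6}  B3 = {1, 2, 3, 4, 7}
Tree: B1–B2, B1–B3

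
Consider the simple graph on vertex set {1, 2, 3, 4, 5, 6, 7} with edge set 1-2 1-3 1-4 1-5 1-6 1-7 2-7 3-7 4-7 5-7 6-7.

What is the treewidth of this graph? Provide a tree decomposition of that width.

Each bag holds 3 vertices, so the decomposition has width 2, which upper-bounds the treewidth. On the other hand G contains the 3-clique {1, 2, 7}. A clique must lie in a single bag of any decomposition, so no decomposition can have width below 2. Hence tw(G) = 2 exactly.

Treewidth 2.
Bags: B1 = {1, 6, 7}  B2 = {1, 2, 7}  B3 = {1, 4, 7}  B4 = {1, 3, 7}  B5 = {1, 5, 7}
Tree: B1–B2, B1–B3, B3–B4, B3–B5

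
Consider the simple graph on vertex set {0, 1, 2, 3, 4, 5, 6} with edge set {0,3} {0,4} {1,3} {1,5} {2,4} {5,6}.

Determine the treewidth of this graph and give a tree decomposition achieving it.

Treewidth 1.
One optimal decomposition is:
Bags: B1 = {2, 4}  B2 = {0, 4}  B3 = {0, 3}  B4 = {1, 3}  B5 = {1, 5}  B6 = {5, 6}
Tree: B1–B2, B2–B3, B3–B4, B4–B5, B5–B6

Every bag has size at most 2, so the width is 2 − 1 = 1 and tw(G) ≤ 1. Since G has at least one edge (e.g. 2–4), it is not an edgeless graph, so tw(G) ≥ 1. Hence tw(G) = 1 exactly.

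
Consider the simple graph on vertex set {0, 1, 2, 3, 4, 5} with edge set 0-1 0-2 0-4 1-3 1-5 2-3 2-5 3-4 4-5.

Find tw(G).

A width-3 tree decomposition is:
Bags: B1 = {1, 2, 4, 5}  B2 = {0, 1, 2, 4}  B3 = {1, 2, 3, 4}
Tree: B1–B2, B2–B3
The largest bag has 4 vertices, giving width 3; this decomposition certifies tw(G) ≤ 3. For the lower bound: the 4 vertex sets {2,5}, {0,1}, {4}, {3} are disjoint, each induces a connected subgraph, and every pair is joined by at least one edge of G. Contracting each set to a single vertex therefore yields K_{4} as a minor, and since treewidth is minor-monotone, tw(G) ≥ tw(K_{4}) = 3. Combining the bounds, tw(G) = 3.

3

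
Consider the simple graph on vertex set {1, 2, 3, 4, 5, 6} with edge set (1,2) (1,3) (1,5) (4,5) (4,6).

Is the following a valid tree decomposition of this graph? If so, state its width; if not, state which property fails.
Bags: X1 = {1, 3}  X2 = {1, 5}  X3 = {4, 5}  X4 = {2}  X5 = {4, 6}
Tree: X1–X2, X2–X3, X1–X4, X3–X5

A tree decomposition must satisfy three properties: every vertex lies in some bag; for every edge, both endpoints lie together in some bag; and for every vertex, the bags containing it form a connected subtree. Here edge (1,2) lies in no bag, so the decomposition is invalid.

No — edge (1,2) lies in no bag.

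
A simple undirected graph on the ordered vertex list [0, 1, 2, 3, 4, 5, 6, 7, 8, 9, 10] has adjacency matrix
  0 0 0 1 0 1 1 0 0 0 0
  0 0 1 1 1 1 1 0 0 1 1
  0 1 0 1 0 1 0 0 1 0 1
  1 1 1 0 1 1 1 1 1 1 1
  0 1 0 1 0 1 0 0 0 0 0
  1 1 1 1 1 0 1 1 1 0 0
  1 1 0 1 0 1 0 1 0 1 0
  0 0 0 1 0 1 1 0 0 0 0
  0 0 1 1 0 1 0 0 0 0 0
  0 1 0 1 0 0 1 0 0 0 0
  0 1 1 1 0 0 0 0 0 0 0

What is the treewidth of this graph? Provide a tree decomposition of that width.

Treewidth 3.
One optimal decomposition is:
Bags: B1 = {1, 3, 5, 6}  B2 = {1, 2, 3, 5}  B3 = {3, 5, 6, 7}  B4 = {1, 2, 3, 10}  B5 = {1, 3, 6, 9}  B6 = {1, 3, 4, 5}  B7 = {0, 3, 5, 6}  B8 = {2, 3, 5, 8}
Tree: B1–B2, B1–B3, B2–B4, B1–B5, B1–B6, B3–B7, B2–B8

The largest bag has 4 vertices, giving width 3; this decomposition certifies tw(G) ≤ 3. Conversely, {1, 3, 6, 9} is a clique of size 4, and the vertices of any clique must share a bag in every tree decomposition; so some bag has ≥ 4 vertices and tw(G) ≥ 3. The upper and lower bounds meet at 3, so that is the treewidth.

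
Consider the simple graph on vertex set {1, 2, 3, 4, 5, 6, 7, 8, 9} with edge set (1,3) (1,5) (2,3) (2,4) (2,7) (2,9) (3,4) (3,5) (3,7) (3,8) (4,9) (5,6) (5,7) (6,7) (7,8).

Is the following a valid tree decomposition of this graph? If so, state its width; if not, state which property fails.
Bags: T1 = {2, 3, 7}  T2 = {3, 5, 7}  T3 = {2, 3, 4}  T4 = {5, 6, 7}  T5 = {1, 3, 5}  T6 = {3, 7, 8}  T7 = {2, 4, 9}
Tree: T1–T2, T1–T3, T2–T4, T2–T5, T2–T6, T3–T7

Yes; width 2.

Every vertex of G appears in some bag (union = {1, 2, 3, 4, 5, 6, 7, 8, 9}); every edge is covered by a bag; and for each vertex v the set of bags containing v is connected in the bag tree. The decomposition is therefore valid. The largest bag has 3 vertices, so the width is 2.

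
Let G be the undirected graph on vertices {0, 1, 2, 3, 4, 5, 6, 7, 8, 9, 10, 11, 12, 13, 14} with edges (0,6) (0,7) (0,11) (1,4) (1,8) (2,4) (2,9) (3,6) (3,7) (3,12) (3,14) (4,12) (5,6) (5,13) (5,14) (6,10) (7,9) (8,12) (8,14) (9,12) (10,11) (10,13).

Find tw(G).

3

A width-3 tree decomposition is:
Bags: B1 = {1, 2, 4, 8}  B2 = {2, 4, 8, 12}  B3 = {2, 8, 9, 12}  B4 = {8, 9, 12, 14}  B5 = {3, 9, 12, 14}  B6 = {3, 7, 9, 14}  B7 = {3, 5, 7, 14}  B8 = {3, 5, 6, 7}  B9 = {0, 5, 6, 7}  B10 = {0, 5, 6, 13}  B11 = {0, 6, 10, 13}  B12 = {0, 10, 11, 13}
Tree: B1–B2, B2–B3, B3–B4, B4–B5, B5–B6, B6–B7, B7–B8, B8–B9, B9–B10, B10–B11, B11–B12
Every bag has size at most 4, so the width is 4 − 1 = 3 and tw(G) ≤ 3. For the lower bound: the 4 vertex sets {1,2,4}, {8}, {12}, {3,7,9,14} are disjoint, each induces a connected subgraph, and every pair is joined by at least one edge of G. Contracting each set to a single vertex therefore yields K_{4} as a minor, and since treewidth is minor-monotone, tw(G) ≥ tw(K_{4}) = 3. Hence tw(G) = 3 exactly.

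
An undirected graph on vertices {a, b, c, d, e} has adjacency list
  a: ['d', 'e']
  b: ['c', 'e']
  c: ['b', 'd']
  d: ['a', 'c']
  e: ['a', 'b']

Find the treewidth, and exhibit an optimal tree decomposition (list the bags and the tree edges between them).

Every bag has size at most 3, so the width is 3 − 1 = 2 and tw(G) ≤ 2. The edges d–c–b–e–a–d form a cycle, so G is not a tree and its treewidth is at least 2. Combining the bounds, tw(G) = 2.

Treewidth 2.
Bags: B1 = {b, c, d}  B2 = {b, d, e}  B3 = {a, d, e}
Tree: B1–B2, B2–B3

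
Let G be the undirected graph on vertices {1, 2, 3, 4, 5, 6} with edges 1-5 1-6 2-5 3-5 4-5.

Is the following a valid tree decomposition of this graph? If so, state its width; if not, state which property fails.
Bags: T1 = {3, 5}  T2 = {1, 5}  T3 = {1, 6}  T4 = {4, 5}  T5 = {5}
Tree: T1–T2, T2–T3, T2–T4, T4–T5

No — vertex 2 appears in no bag.

A tree decomposition must satisfy three properties: every vertex lies in some bag; for every edge, both endpoints lie together in some bag; and for every vertex, the bags containing it form a connected subtree. Here vertex 2 appears in no bag, so the decomposition is invalid.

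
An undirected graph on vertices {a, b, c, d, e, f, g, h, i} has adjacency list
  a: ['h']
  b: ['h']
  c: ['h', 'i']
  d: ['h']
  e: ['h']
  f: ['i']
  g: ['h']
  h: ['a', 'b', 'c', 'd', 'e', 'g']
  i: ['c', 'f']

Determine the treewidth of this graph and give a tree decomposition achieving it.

Treewidth 1.
Bags: B1 = {d, h}  B2 = {c, h}  B3 = {e, h}  B4 = {c, i}  B5 = {a, h}  B6 = {g, h}  B7 = {f, i}  B8 = {b, h}
Tree: B1–B2, B2–B3, B2–B4, B1–B5, B2–B6, B4–B7, B2–B8

Each bag holds 2 vertices, so the decomposition has width 1, which upper-bounds the treewidth. G has an edge, so its treewidth is at least 1. Hence tw(G) = 1 exactly.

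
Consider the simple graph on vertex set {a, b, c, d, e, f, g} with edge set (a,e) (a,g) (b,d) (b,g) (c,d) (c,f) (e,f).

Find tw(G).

2

A width-2 tree decomposition is:
Bags: B1 = {b, c, d}  B2 = {b, c, f}  B3 = {b, e, f}  B4 = {a, b, e}  B5 = {a, b, g}
Tree: B1–B2, B2–B3, B3–B4, B4–B5
Each bag holds 3 vertices, so the decomposition has width 2, which upper-bounds the treewidth. For the lower bound, G contains the cycle b–d–c–f–e–a–g–b, so G is not a forest; only forests have treewidth ≤ 1, hence tw(G) ≥ 2. Therefore the treewidth is 2.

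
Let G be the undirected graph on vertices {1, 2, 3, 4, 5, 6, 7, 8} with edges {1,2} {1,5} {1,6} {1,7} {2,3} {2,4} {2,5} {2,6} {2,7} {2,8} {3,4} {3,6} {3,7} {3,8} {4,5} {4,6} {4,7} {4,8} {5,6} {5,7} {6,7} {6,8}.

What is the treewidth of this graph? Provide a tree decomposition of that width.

Treewidth 4.
One such decomposition:
Bags: B1 = {2, 4, 5, 6, 7}  B2 = {1, 2, 5, 6, 7}  B3 = {2, 3, 4, 6, 7}  B4 = {2, 3, 4, 6, 8}
Tree: B1–B2, B1–B3, B3–B4

Every bag has size at most 5, so the width is 5 − 1 = 4 and tw(G) ≤ 4. On the other hand G contains the 5-clique {1, 2, 5, 6, 7}. A clique must lie in a single bag of any decomposition, so no decomposition can have width below 4. Hence tw(G) = 4 exactly.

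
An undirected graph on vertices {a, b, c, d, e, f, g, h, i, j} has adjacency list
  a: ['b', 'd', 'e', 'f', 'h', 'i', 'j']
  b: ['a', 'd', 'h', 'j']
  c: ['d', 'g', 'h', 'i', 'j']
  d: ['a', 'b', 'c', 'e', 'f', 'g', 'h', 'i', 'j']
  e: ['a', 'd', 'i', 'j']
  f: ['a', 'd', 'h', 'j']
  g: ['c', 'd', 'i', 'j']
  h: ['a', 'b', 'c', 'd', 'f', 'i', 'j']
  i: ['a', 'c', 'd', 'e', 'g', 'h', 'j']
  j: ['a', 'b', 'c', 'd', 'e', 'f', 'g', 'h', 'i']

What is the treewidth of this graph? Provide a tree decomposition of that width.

Every bag has size at most 5, so the width is 5 − 1 = 4 and tw(G) ≤ 4. For the lower bound, the 5 vertices {c, d, g, i, j} are pairwise adjacent, and any tree decomposition puts a clique entirely inside one bag — forcing width ≥ 4. Therefore the treewidth is 4.

Treewidth 4.
Bags: B1 = {c, d, h, i, j}  B2 = {a, d, h, i, j}  B3 = {a, b, d, h, j}  B4 = {a, d, e, i, j}  B5 = {a, d, f, h, j}  B6 = {c, d, g, i, j}
Tree: B1–B2, B2–B3, B2–B4, B3–B5, B1–B6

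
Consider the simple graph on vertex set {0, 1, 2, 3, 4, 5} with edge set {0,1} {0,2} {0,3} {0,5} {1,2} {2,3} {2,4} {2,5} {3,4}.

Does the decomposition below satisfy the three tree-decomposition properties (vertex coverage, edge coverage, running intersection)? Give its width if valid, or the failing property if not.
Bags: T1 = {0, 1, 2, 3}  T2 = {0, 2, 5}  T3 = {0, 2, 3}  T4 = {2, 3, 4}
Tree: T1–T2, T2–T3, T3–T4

No — bags containing vertex 3 are not connected in the tree.

A tree decomposition must satisfy three properties: every vertex lies in some bag; for every edge, both endpoints lie together in some bag; and for every vertex, the bags containing it form a connected subtree. Here bags containing vertex 3 are not connected in the tree, so the decomposition is invalid.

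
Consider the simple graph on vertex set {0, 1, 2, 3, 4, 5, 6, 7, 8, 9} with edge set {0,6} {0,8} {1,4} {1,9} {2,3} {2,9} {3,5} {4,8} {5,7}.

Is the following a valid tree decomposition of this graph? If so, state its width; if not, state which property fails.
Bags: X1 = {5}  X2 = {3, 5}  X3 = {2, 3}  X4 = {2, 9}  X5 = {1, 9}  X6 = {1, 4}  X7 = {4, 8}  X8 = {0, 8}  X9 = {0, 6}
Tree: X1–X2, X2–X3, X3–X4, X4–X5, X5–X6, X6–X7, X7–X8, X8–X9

No — vertex 7 appears in no bag.

A tree decomposition must satisfy three properties: every vertex lies in some bag; for every edge, both endpoints lie together in some bag; and for every vertex, the bags containing it form a connected subtree. Here vertex 7 appears in no bag, so the decomposition is invalid.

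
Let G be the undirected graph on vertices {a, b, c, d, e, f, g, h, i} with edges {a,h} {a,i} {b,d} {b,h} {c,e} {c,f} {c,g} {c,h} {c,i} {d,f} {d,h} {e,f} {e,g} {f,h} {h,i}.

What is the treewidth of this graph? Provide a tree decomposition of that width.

Treewidth 2.
Bags: B1 = {c, f, h}  B2 = {d, f, h}  B3 = {c, e, f}  B4 = {c, h, i}  B5 = {c, e, g}  B6 = {b, d, h}  B7 = {a, h, i}
Tree: B1–B2, B1–B3, B1–B4, B3–B5, B2–B6, B4–B7

The largest bag has 3 vertices, giving width 2; this decomposition certifies tw(G) ≤ 2. On the other hand G contains the 3-clique {c, e, g}. A clique must lie in a single bag of any decomposition, so no decomposition can have width below 2. Hence tw(G) = 2 exactly.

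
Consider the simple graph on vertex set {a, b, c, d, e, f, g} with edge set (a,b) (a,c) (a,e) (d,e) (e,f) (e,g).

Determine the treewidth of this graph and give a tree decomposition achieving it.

The largest bag has 2 vertices, giving width 1; this decomposition certifies tw(G) ≤ 1. G has an edge, so its treewidth is at least 1. Therefore the treewidth is 1.

Treewidth 1.
One such decomposition:
Bags: B1 = {d, e}  B2 = {a, e}  B3 = {a, b}  B4 = {e, f}  B5 = {e, g}  B6 = {a, c}
Tree: B1–B2, B2–B3, B1–B4, B4–B5, B3–B6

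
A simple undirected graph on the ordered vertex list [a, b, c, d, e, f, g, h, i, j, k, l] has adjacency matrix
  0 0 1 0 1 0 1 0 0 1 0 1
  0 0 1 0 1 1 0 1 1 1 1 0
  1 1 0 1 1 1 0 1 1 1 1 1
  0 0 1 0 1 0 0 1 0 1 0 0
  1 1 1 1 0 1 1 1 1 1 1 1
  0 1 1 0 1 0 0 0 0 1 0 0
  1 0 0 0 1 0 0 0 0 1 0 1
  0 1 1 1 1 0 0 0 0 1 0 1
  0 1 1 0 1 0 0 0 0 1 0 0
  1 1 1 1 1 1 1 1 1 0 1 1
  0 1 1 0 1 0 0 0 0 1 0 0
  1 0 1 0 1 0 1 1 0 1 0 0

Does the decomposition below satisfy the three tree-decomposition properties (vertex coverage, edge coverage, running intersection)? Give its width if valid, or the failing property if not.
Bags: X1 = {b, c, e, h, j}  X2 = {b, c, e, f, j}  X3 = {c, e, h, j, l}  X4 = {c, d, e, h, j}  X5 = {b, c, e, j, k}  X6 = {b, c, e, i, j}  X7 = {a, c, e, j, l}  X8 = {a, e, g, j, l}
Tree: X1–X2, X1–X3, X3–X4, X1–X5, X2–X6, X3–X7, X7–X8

Every vertex of G appears in some bag (union = {a, b, c, d, e, f, g, h, i, j, k, l}); every edge is covered by a bag; and for each vertex v the set of bags containing v is connected in the bag tree. The decomposition is therefore valid. The largest bag has 5 vertices, so the width is 4.

Yes; width 4.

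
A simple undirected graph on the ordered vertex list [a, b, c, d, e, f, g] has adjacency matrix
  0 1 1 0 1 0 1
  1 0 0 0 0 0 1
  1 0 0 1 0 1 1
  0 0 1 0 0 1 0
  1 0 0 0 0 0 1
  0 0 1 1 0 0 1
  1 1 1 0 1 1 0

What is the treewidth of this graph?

A width-2 tree decomposition is:
Bags: B1 = {a, c, g}  B2 = {a, b, g}  B3 = {c, f, g}  B4 = {c, d, f}  B5 = {a, e, g}
Tree: B1–B2, B1–B3, B3–B4, B2–B5
Each bag holds 3 vertices, so the decomposition has width 2, which upper-bounds the treewidth. For the lower bound, the 3 vertices {c, d, f} are pairwise adjacent, and any tree decomposition puts a clique entirely inside one bag — forcing width ≥ 2. Hence tw(G) = 2 exactly.

2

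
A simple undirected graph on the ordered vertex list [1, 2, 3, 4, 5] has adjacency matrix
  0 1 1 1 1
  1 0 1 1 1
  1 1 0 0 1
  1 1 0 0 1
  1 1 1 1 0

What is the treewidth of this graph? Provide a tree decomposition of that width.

Treewidth 3.
Bags: B1 = {1, 2, 4, 5}  B2 = {1, 2, 3, 5}
Tree: B1–B2

Every bag has size at most 4, so the width is 4 − 1 = 3 and tw(G) ≤ 3. On the other hand G contains the 4-clique {1, 2, 3, 5}. A clique must lie in a single bag of any decomposition, so no decomposition can have width below 3. Combining the bounds, tw(G) = 3.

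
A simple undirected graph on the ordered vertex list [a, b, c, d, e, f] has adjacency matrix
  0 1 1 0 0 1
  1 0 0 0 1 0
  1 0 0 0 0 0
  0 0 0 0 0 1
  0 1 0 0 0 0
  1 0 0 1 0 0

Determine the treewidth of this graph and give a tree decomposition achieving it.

The largest bag has 2 vertices, giving width 1; this decomposition certifies tw(G) ≤ 1. Since G has at least one edge (e.g. b–a), it is not an edgeless graph, so tw(G) ≥ 1. Therefore the treewidth is 1.

Treewidth 1.
One optimal decomposition is:
Bags: B1 = {a, b}  B2 = {a, f}  B3 = {a, c}  B4 = {b, e}  B5 = {d, f}
Tree: B1–B2, B1–B3, B1–B4, B2–B5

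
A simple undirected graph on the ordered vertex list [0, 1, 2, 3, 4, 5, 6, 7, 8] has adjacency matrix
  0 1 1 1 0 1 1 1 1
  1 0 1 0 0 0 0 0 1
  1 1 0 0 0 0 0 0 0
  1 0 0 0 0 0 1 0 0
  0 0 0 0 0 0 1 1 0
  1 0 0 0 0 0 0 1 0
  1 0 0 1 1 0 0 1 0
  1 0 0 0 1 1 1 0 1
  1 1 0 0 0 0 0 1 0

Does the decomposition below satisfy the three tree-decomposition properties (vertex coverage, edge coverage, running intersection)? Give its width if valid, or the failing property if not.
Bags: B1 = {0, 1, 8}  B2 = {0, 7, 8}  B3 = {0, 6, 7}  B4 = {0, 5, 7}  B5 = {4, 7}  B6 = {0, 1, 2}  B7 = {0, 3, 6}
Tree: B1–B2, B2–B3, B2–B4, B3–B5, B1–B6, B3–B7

No — edge (6,4) lies in no bag.

A tree decomposition must satisfy three properties: every vertex lies in some bag; for every edge, both endpoints lie together in some bag; and for every vertex, the bags containing it form a connected subtree. Here edge (6,4) lies in no bag, so the decomposition is invalid.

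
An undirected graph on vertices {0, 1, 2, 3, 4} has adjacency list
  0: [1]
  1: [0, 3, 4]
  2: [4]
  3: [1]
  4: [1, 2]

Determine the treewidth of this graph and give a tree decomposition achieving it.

Treewidth 1.
Bags: B1 = {0, 1}  B2 = {1, 3}  B3 = {1, 4}  B4 = {2, 4}
Tree: B1–B2, B2–B3, B3–B4

The largest bag has 2 vertices, giving width 1; this decomposition certifies tw(G) ≤ 1. G has an edge, so its treewidth is at least 1. Combining the bounds, tw(G) = 1.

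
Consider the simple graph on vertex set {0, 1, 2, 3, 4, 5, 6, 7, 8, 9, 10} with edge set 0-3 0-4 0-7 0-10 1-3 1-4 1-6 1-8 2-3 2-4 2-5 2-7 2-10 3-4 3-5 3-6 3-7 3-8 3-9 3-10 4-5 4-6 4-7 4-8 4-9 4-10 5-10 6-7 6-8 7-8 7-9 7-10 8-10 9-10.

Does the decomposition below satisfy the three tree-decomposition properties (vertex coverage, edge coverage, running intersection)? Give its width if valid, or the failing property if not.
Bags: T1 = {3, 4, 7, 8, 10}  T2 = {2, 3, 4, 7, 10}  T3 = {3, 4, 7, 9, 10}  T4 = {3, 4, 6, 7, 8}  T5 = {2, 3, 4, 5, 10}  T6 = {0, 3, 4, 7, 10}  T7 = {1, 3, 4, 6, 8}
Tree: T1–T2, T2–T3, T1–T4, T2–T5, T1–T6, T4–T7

Yes; width 4.

Vertex coverage: the bags together contain {0, 1, 2, 3, 4, 5, 6, 7, 8, 9, 10}, the full vertex set. Edge coverage: each edge of G has both endpoints in at least one bag. Running intersection: for every vertex, the bags containing it form a connected subtree. All three properties hold, so this is a valid tree decomposition of width max|bag| − 1 = 4, and hence tw(G) ≤ 4.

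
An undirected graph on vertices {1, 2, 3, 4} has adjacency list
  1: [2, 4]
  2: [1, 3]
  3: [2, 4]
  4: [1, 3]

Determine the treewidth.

A width-2 tree decomposition is:
Bags: B1 = {2, 3, 4}  B2 = {1, 2, 4}
Tree: B1–B2
Each bag holds 3 vertices, so the decomposition has width 2, which upper-bounds the treewidth. The edges 2–3–4–1–2 form a cycle, so G is not a tree and its treewidth is at least 2. Combining the bounds, tw(G) = 2.

2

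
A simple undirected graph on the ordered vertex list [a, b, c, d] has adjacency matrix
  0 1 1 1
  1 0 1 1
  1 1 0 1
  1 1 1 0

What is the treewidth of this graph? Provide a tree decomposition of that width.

With just one bag of size 4, the width is 4 − 1 = 3, so tw(G) ≤ 3. Conversely, {a, b, c, d} is a clique of size 4, and the vertices of any clique must share a bag in every tree decomposition; so some bag has ≥ 4 vertices and tw(G) ≥ 3. The upper and lower bounds meet at 3, so that is the treewidth.

Treewidth 3.
Bags: B1 = {a, b, c, d}
Tree: (single bag)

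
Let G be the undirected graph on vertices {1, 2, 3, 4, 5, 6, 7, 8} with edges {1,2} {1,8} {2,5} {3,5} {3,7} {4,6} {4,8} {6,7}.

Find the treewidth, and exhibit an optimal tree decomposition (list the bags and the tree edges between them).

Treewidth 2.
One such decomposition:
Bags: B1 = {3, 6, 7}  B2 = {3, 4, 6}  B3 = {3, 4, 8}  B4 = {1, 3, 8}  B5 = {1, 2, 3}  B6 = {2, 3, 5}
Tree: B1–B2, B2–B3, B3–B4, B4–B5, B5–B6

Each bag holds 3 vertices, so the decomposition has width 2, which upper-bounds the treewidth. For the lower bound, G contains the cycle 3–7–6–4–8–1–2–5–3, so G is not a forest; only forests have treewidth ≤ 1, hence tw(G) ≥ 2. Combining the bounds, tw(G) = 2.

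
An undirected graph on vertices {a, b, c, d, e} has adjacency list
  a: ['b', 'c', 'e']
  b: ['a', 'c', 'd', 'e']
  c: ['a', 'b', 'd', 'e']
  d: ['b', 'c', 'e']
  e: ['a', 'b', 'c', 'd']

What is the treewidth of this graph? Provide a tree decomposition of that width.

Treewidth 3.
Bags: B1 = {a, b, c, e}  B2 = {b, c, d, e}
Tree: B1–B2

The largest bag has 4 vertices, giving width 3; this decomposition certifies tw(G) ≤ 3. For the lower bound, the 4 vertices {b, c, d, e} are pairwise adjacent, and any tree decomposition puts a clique entirely inside one bag — forcing width ≥ 3. Hence tw(G) = 3 exactly.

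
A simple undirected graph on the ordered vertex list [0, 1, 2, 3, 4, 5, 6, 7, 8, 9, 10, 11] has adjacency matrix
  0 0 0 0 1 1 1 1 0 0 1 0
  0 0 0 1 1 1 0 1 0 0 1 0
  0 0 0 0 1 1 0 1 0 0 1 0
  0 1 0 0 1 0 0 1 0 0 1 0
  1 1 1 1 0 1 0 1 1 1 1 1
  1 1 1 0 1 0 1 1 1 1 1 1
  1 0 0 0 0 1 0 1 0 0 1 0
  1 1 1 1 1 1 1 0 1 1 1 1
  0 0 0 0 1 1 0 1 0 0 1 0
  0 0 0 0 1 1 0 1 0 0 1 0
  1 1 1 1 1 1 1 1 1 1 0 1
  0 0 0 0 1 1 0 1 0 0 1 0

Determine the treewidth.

A width-4 tree decomposition is:
Bags: B1 = {1, 4, 5, 7, 10}  B2 = {0, 4, 5, 7, 10}  B3 = {4, 5, 7, 8, 10}  B4 = {4, 5, 7, 9, 10}  B5 = {0, 5, 6, 7, 10}  B6 = {1, 3, 4, 7, 10}  B7 = {4, 5, 7, 10, 11}  B8 = {2, 4, 5, 7, 10}
Tree: B1–B2, B2–B3, B1–B4, B2–B5, B1–B6, B1–B7, B4–B8
Every bag has size at most 5, so the width is 5 − 1 = 4 and tw(G) ≤ 4. For the lower bound, the 5 vertices {1, 3, 4, 7, 10} are pairwise adjacent, and any tree decomposition puts a clique entirely inside one bag — forcing width ≥ 4. Hence tw(G) = 4 exactly.

4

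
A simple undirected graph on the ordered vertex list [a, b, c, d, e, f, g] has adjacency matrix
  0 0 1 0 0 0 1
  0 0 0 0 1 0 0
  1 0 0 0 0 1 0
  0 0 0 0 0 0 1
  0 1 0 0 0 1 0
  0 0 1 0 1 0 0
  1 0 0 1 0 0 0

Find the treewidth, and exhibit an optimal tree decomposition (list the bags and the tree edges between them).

Treewidth 1.
One optimal decomposition is:
Bags: B1 = {b, e}  B2 = {e, f}  B3 = {c, f}  B4 = {a, c}  B5 = {a, g}  B6 = {d, g}
Tree: B1–B2, B2–B3, B3–B4, B4–B5, B5–B6

The largest bag has 2 vertices, giving width 1; this decomposition certifies tw(G) ≤ 1. G has an edge, so its treewidth is at least 1. Combining the bounds, tw(G) = 1.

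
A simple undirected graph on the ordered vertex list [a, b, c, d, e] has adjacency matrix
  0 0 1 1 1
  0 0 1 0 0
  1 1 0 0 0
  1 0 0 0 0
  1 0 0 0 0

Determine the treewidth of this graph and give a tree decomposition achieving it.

The largest bag has 2 vertices, giving width 1; this decomposition certifies tw(G) ≤ 1. G has an edge, so its treewidth is at least 1. Combining the bounds, tw(G) = 1.

Treewidth 1.
Bags: B1 = {a, c}  B2 = {a, d}  B3 = {a, e}  B4 = {b, c}
Tree: B1–B2, B1–B3, B1–B4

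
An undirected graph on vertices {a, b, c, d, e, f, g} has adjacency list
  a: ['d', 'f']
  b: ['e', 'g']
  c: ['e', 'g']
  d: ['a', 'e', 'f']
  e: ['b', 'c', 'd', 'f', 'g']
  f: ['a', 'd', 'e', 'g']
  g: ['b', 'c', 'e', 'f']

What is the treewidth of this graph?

2

A width-2 tree decomposition is:
Bags: B1 = {a, d, f}  B2 = {d, e, f}  B3 = {e, f, g}  B4 = {b, e, g}  B5 = {c, e, g}
Tree: B1–B2, B2–B3, B3–B4, B4–B5
Every bag has size at most 3, so the width is 3 − 1 = 2 and tw(G) ≤ 2. Conversely, {d, e, f} is a clique of size 3, and the vertices of any clique must share a bag in every tree decomposition; so some bag has ≥ 3 vertices and tw(G) ≥ 2. The upper and lower bounds meet at 2, so that is the treewidth.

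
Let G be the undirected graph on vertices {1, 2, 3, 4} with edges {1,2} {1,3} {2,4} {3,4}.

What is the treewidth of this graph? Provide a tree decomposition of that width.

Treewidth 2.
Bags: B1 = {1, 2, 4}  B2 = {1, 3, 4}
Tree: B1–B2

The largest bag has 3 vertices, giving width 2; this decomposition certifies tw(G) ≤ 2. Since 1–2–4–3–1 is a cycle in G, G is not acyclic. Forests are exactly the graphs of treewidth ≤ 1, so tw(G) ≥ 2. Hence tw(G) = 2 exactly.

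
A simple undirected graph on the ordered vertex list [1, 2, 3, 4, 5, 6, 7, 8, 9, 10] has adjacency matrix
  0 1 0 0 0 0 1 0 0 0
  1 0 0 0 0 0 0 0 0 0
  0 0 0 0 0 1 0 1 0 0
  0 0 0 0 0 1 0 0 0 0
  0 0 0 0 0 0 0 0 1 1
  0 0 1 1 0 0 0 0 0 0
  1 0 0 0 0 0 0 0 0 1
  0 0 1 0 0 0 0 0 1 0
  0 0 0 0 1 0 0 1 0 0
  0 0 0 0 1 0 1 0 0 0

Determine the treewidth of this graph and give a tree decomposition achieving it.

Treewidth 1.
One optimal decomposition is:
Bags: B1 = {1, 2}  B2 = {1, 7}  B3 = {7, 10}  B4 = {5, 10}  B5 = {5, 9}  B6 = {8, 9}  B7 = {3, 8}  B8 = {3, 6}  B9 = {4, 6}
Tree: B1–B2, B2–B3, B3–B4, B4–B5, B5–B6, B6–B7, B7–B8, B8–B9

Each bag holds 2 vertices, so the decomposition has width 1, which upper-bounds the treewidth. Any graph with an edge has treewidth ≥ 1, and G has the edge 2–1. The upper and lower bounds meet at 1, so that is the treewidth.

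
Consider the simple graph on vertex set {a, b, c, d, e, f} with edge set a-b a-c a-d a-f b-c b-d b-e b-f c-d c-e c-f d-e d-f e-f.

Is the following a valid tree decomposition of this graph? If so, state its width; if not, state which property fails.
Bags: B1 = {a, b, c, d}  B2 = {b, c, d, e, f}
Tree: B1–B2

No — edge (f,a) lies in no bag.

A tree decomposition must satisfy three properties: every vertex lies in some bag; for every edge, both endpoints lie together in some bag; and for every vertex, the bags containing it form a connected subtree. Here edge (f,a) lies in no bag, so the decomposition is invalid.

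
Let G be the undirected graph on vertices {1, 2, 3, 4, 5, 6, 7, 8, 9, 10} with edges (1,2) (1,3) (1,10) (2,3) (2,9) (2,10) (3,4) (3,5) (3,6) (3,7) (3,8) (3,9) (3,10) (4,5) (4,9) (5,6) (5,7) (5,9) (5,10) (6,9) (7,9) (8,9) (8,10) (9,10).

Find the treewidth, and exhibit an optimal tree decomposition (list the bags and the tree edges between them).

The largest bag has 4 vertices, giving width 3; this decomposition certifies tw(G) ≤ 3. For the lower bound, the 4 vertices {1, 2, 3, 10} are pairwise adjacent, and any tree decomposition puts a clique entirely inside one bag — forcing width ≥ 3. Hence tw(G) = 3 exactly.

Treewidth 3.
One such decomposition:
Bags: B1 = {3, 8, 9, 10}  B2 = {2, 3, 9, 10}  B3 = {3, 5, 9, 10}  B4 = {3, 5, 7, 9}  B5 = {3, 5, 6, 9}  B6 = {1, 2, 3, 10}  B7 = {3, 4, 5, 9}
Tree: B1–B2, B1–B3, B3–B4, B3–B5, B2–B6, B4–B7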